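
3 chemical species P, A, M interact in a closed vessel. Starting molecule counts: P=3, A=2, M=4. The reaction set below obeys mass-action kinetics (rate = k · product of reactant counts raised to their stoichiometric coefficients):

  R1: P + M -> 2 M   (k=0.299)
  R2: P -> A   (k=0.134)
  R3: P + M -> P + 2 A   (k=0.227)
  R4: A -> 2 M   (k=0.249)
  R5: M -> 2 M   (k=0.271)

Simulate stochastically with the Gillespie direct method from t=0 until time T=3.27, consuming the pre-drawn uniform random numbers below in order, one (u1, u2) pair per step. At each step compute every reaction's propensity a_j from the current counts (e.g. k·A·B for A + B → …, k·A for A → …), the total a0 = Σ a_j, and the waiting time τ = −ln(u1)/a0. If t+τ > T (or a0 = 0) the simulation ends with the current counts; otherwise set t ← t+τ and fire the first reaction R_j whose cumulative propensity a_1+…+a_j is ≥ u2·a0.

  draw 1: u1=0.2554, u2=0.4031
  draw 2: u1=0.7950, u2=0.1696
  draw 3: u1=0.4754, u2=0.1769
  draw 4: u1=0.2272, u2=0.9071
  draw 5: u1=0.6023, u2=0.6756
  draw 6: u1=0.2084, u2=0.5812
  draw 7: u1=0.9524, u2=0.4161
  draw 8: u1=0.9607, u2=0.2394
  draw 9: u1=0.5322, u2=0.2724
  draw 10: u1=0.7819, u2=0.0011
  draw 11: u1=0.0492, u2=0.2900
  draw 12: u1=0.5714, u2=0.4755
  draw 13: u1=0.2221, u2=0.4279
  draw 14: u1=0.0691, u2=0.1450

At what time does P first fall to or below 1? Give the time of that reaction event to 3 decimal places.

t=0.000: P=3 A=2 M=4
Draw 1: a1=3.588, a2=0.402, a3=2.724, a4=0.498, a5=1.084, a0=8.296; τ=−ln(0.2554)/8.296=0.165 → t=0.165; u2·a0=0.4031·8.296=3.344 ≤ a1=3.588 → R1 fires; P=2 A=2 M=5
Draw 2: a1=2.990, a2=0.268, a3=2.270, a4=0.498, a5=1.355, a0=7.381; τ=−ln(0.7950)/7.381=0.031 → t=0.196; u2·a0=0.1696·7.381=1.252 ≤ a1=2.990 → R1 fires; P=1 A=2 M=6
Draw 3: a1=1.794, a2=0.134, a3=1.362, a4=0.498, a5=1.626, a0=5.414; τ=−ln(0.4754)/5.414=0.137 → t=0.333; u2·a0=0.1769·5.414=0.958 ≤ a1=1.794 → R1 fires; P=0 A=2 M=7
Draw 4: a1=0.000, a2=0.000, a3=0.000, a4=0.498, a5=1.897, a0=2.395; τ=−ln(0.2272)/2.395=0.619 → t=0.952; u2·a0=0.9071·2.395=2.173; a1+…+a4=0.498 < 2.173 ≤ a1+…+a5=2.395 → R5 fires; P=0 A=2 M=8
Draw 5: a1=0.000, a2=0.000, a3=0.000, a4=0.498, a5=2.168, a0=2.666; τ=−ln(0.6023)/2.666=0.190 → t=1.142; u2·a0=0.6756·2.666=1.801; a1+…+a4=0.498 < 1.801 ≤ a1+…+a5=2.666 → R5 fires; P=0 A=2 M=9
Draw 6: a1=0.000, a2=0.000, a3=0.000, a4=0.498, a5=2.439, a0=2.937; τ=−ln(0.2084)/2.937=0.534 → t=1.676; u2·a0=0.5812·2.937=1.707; a1+…+a4=0.498 < 1.707 ≤ a1+…+a5=2.937 → R5 fires; P=0 A=2 M=10
Draw 7: a1=0.000, a2=0.000, a3=0.000, a4=0.498, a5=2.710, a0=3.208; τ=−ln(0.9524)/3.208=0.015 → t=1.691; u2·a0=0.4161·3.208=1.335; a1+…+a4=0.498 < 1.335 ≤ a1+…+a5=3.208 → R5 fires; P=0 A=2 M=11
Draw 8: a1=0.000, a2=0.000, a3=0.000, a4=0.498, a5=2.981, a0=3.479; τ=−ln(0.9607)/3.479=0.012 → t=1.703; u2·a0=0.2394·3.479=0.833; a1+…+a4=0.498 < 0.833 ≤ a1+…+a5=3.479 → R5 fires; P=0 A=2 M=12
Draw 9: a1=0.000, a2=0.000, a3=0.000, a4=0.498, a5=3.252, a0=3.750; τ=−ln(0.5322)/3.750=0.168 → t=1.871; u2·a0=0.2724·3.750=1.021; a1+…+a4=0.498 < 1.021 ≤ a1+…+a5=3.750 → R5 fires; P=0 A=2 M=13
Draw 10: a1=0.000, a2=0.000, a3=0.000, a4=0.498, a5=3.523, a0=4.021; τ=−ln(0.7819)/4.021=0.061 → t=1.932; u2·a0=0.0011·4.021=0.004; a1+…+a3=0.000 < 0.004 ≤ a1+…+a4=0.498 → R4 fires; P=0 A=1 M=15
Draw 11: a1=0.000, a2=0.000, a3=0.000, a4=0.249, a5=4.065, a0=4.314; τ=−ln(0.0492)/4.314=0.698 → t=2.630; u2·a0=0.2900·4.314=1.251; a1+…+a4=0.249 < 1.251 ≤ a1+…+a5=4.314 → R5 fires; P=0 A=1 M=16
Draw 12: a1=0.000, a2=0.000, a3=0.000, a4=0.249, a5=4.336, a0=4.585; τ=−ln(0.5714)/4.585=0.122 → t=2.752; u2·a0=0.4755·4.585=2.180; a1+…+a4=0.249 < 2.180 ≤ a1+…+a5=4.585 → R5 fires; P=0 A=1 M=17
Draw 13: a1=0.000, a2=0.000, a3=0.000, a4=0.249, a5=4.607, a0=4.856; τ=−ln(0.2221)/4.856=0.310 → t=3.062; u2·a0=0.4279·4.856=2.078; a1+…+a4=0.249 < 2.078 ≤ a1+…+a5=4.856 → R5 fires; P=0 A=1 M=18
Draw 14: a1=0.000, a2=0.000, a3=0.000, a4=0.249, a5=4.878, a0=5.127; τ=−ln(0.0691)/5.127=0.521 → t=3.583 > T=3.27: stop.
P first becomes ≤ 1 when it reaches 1 at the event at t=0.196.

Threshold first reached at t = 0.196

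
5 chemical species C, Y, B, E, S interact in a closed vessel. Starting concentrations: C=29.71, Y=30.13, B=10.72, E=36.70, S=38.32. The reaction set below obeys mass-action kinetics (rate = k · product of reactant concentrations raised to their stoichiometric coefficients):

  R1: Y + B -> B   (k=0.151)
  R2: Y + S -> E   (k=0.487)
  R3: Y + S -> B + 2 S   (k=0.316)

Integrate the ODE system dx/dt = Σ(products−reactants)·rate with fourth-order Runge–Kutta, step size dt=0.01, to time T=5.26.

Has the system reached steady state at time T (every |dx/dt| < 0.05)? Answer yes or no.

Steady state at T: yes

RK4 with dt=0.01: 526 steps to T=5.26. Trajectory (selected grid times):
t=0.00: C=29.71 Y=30.13 B=10.72 E=36.70 S=38.32
t=0.58: C=29.71 Y=0.00 B=21.63 E=53.51 S=32.42
t=1.17: C=29.71 Y=0.00 B=21.63 E=53.51 S=32.42
t=1.75: C=29.71 Y=0.00 B=21.63 E=53.51 S=32.42
t=2.34: C=29.71 Y=0.00 B=21.63 E=53.51 S=32.42
t=2.92: C=29.71 Y=0.00 B=21.63 E=53.51 S=32.42
t=3.51: C=29.71 Y=0.00 B=21.63 E=53.51 S=32.42
t=4.09: C=29.71 Y=0.00 B=21.63 E=53.51 S=32.42
t=4.68: C=29.71 Y=0.00 B=21.63 E=53.51 S=32.42
t=5.26: C=29.71 Y=0.00 B=21.63 E=53.51 S=32.42
Rates at T: R1=0.0000, R2=0.0000, R3=0.0000
dx/dt at T (Σ net stoichiometry × rate): C=+0.0000, Y=-0.0000, B=+0.0000, E=+0.0000, S=-0.0000
Largest |dx/dt| is |-0.0000| (Y) < 0.05 → steady.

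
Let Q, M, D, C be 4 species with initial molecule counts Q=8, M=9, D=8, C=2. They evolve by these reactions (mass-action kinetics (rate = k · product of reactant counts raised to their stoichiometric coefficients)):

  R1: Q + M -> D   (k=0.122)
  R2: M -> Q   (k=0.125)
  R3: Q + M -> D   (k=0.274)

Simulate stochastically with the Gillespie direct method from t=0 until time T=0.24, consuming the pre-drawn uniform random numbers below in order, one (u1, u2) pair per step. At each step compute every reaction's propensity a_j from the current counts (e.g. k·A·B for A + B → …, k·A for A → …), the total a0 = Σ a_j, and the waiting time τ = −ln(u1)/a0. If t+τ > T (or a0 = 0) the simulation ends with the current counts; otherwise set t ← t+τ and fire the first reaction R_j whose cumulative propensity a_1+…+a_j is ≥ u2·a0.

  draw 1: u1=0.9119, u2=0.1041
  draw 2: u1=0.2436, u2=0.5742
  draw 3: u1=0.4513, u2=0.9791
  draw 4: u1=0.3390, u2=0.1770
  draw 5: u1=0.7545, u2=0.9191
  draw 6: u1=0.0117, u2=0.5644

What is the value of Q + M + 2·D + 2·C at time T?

Value at T = 37

Check how each reaction changes W = Q + M + 2·D + 2·C (weight of products minus weight of reactants):
R1: Q + M -> D: (2·1) − (1·1 + 1·1) = 2 − 2 = 0
R2: M -> Q: (1·1) − (1·1) = 1 − 1 = 0
R3: Q + M -> D: (2·1) − (1·1 + 1·1) = 2 − 2 = 0
Every reaction leaves W unchanged, so W is conserved and no simulation is needed: W(T) = W(0) = 8 + 9 + 2·8 + 2·2 = 37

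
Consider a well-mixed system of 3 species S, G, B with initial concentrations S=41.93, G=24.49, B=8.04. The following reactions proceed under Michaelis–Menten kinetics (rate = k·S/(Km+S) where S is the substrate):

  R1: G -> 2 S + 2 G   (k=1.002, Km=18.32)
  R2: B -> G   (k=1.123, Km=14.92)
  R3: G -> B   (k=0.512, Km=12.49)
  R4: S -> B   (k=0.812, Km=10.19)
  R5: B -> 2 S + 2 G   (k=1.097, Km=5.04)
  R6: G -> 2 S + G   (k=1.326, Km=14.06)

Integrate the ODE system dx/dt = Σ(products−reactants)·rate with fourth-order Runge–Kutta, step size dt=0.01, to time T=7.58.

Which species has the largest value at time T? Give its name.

Dominant species at T: S

RK4 with dt=0.01: 758 steps to T=7.58. Trajectory (selected grid times):
t=0.00: S=41.93 G=24.49 B=8.04
t=0.84: S=44.92 G=26.15 B=7.99
t=1.68: S=47.95 G=27.82 B=7.95
t=2.53: S=51.07 G=29.50 B=7.92
t=3.37: S=54.20 G=31.18 B=7.91
t=4.21: S=57.37 G=32.85 B=7.90
t=5.05: S=60.57 G=34.54 B=7.91
t=5.90: S=63.85 G=36.25 B=7.92
t=6.74: S=67.13 G=37.94 B=7.94
t=7.58: S=70.45 G=39.65 B=7.97
At T=7.58: S=70.45 G=39.65 B=7.97; the largest is S.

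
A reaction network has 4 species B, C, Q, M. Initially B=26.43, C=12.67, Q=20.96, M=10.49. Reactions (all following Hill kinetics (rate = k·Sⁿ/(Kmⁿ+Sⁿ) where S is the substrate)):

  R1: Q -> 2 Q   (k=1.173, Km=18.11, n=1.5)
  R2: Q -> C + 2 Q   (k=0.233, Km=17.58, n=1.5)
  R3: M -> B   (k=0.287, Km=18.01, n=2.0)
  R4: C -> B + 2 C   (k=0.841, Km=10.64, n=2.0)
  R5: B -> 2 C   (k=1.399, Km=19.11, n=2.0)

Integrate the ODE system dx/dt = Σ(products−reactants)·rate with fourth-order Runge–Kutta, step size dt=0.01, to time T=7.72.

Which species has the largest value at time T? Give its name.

RK4 with dt=0.01: 772 steps to T=7.72. Trajectory (selected grid times):
t=0.00: B=26.43 C=12.67 Q=20.96 M=10.49
t=0.86: B=26.16 C=14.81 Q=21.64 M=10.43
t=1.72: B=25.94 C=16.99 Q=22.33 M=10.37
t=2.57: B=25.76 C=19.18 Q=23.03 M=10.31
t=3.43: B=25.61 C=21.41 Q=23.75 M=10.25
t=4.29: B=25.49 C=23.67 Q=24.49 M=10.18
t=5.15: B=25.39 C=25.95 Q=25.24 M=10.13
t=6.00: B=25.31 C=28.21 Q=25.99 M=10.07
t=6.86: B=25.24 C=30.51 Q=26.76 M=10.01
t=7.72: B=25.19 C=32.82 Q=27.55 M=9.95
At T=7.72: B=25.19 C=32.82 Q=27.55 M=9.95; the largest is C.

Dominant species at T: C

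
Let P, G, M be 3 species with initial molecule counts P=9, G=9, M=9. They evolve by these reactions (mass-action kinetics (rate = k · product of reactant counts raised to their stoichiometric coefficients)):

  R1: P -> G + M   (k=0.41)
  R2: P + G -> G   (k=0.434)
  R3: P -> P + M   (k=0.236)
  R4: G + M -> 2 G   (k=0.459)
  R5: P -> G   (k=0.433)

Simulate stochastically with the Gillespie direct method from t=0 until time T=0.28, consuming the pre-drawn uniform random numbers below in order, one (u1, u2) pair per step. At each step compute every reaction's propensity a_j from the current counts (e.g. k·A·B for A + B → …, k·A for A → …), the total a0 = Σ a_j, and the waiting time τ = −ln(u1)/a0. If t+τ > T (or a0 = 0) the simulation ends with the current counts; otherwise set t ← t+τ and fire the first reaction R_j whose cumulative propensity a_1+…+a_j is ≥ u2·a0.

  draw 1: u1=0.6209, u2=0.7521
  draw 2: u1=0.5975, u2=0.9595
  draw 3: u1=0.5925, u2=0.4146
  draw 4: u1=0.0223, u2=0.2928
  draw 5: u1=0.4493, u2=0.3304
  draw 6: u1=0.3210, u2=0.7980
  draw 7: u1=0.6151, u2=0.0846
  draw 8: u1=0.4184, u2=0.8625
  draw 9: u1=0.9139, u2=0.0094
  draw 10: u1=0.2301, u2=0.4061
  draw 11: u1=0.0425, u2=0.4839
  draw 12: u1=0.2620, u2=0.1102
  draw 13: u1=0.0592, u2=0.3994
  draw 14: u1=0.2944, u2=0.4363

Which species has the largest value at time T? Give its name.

Dominant species at T: G

t=0.000: P=9 G=9 M=9
Draw 1: a1=3.690, a2=35.154, a3=2.124, a4=37.179, a5=3.897, a0=82.044; τ=−ln(0.6209)/82.044=0.006 → t=0.006; u2·a0=0.7521·82.044=61.705; a1+…+a3=40.968 < 61.705 ≤ a1+…+a4=78.147 → R4 fires; P=9 G=10 M=8
Draw 2: a1=3.690, a2=39.060, a3=2.124, a4=36.720, a5=3.897, a0=85.491; τ=−ln(0.5975)/85.491=0.006 → t=0.012; u2·a0=0.9595·85.491=82.029; a1+…+a4=81.594 < 82.029 ≤ a1+…+a5=85.491 → R5 fires; P=8 G=11 M=8
Draw 3: a1=3.280, a2=38.192, a3=1.888, a4=40.392, a5=3.464, a0=87.216; τ=−ln(0.5925)/87.216=0.006 → t=0.018; u2·a0=0.4146·87.216=36.160; a1=3.280 < 36.160 ≤ a1+a2=41.472 → R2 fires; P=7 G=11 M=8
Draw 4: a1=2.870, a2=33.418, a3=1.652, a4=40.392, a5=3.031, a0=81.363; τ=−ln(0.0223)/81.363=0.047 → t=0.065; u2·a0=0.2928·81.363=23.823; a1=2.870 < 23.823 ≤ a1+a2=36.288 → R2 fires; P=6 G=11 M=8
Draw 5: a1=2.460, a2=28.644, a3=1.416, a4=40.392, a5=2.598, a0=75.510; τ=−ln(0.4493)/75.510=0.011 → t=0.075; u2·a0=0.3304·75.510=24.949; a1=2.460 < 24.949 ≤ a1+a2=31.104 → R2 fires; P=5 G=11 M=8
Draw 6: a1=2.050, a2=23.870, a3=1.180, a4=40.392, a5=2.165, a0=69.657; τ=−ln(0.3210)/69.657=0.016 → t=0.091; u2·a0=0.7980·69.657=55.586; a1+…+a3=27.100 < 55.586 ≤ a1+…+a4=67.492 → R4 fires; P=5 G=12 M=7
Draw 7: a1=2.050, a2=26.040, a3=1.180, a4=38.556, a5=2.165, a0=69.991; τ=−ln(0.6151)/69.991=0.007 → t=0.098; u2·a0=0.0846·69.991=5.921; a1=2.050 < 5.921 ≤ a1+a2=28.090 → R2 fires; P=4 G=12 M=7
Draw 8: a1=1.640, a2=20.832, a3=0.944, a4=38.556, a5=1.732, a0=63.704; τ=−ln(0.4184)/63.704=0.014 → t=0.112; u2·a0=0.8625·63.704=54.945; a1+…+a3=23.416 < 54.945 ≤ a1+…+a4=61.972 → R4 fires; P=4 G=13 M=6
Draw 9: a1=1.640, a2=22.568, a3=0.944, a4=35.802, a5=1.732, a0=62.686; τ=−ln(0.9139)/62.686=0.001 → t=0.114; u2·a0=0.0094·62.686=0.589 ≤ a1=1.640 → R1 fires; P=3 G=14 M=7
Draw 10: a1=1.230, a2=18.228, a3=0.708, a4=44.982, a5=1.299, a0=66.447; τ=−ln(0.2301)/66.447=0.022 → t=0.136; u2·a0=0.4061·66.447=26.984; a1+…+a3=20.166 < 26.984 ≤ a1+…+a4=65.148 → R4 fires; P=3 G=15 M=6
Draw 11: a1=1.230, a2=19.530, a3=0.708, a4=41.310, a5=1.299, a0=64.077; τ=−ln(0.0425)/64.077=0.049 → t=0.185; u2·a0=0.4839·64.077=31.007; a1+…+a3=21.468 < 31.007 ≤ a1+…+a4=62.778 → R4 fires; P=3 G=16 M=5
Draw 12: a1=1.230, a2=20.832, a3=0.708, a4=36.720, a5=1.299, a0=60.789; τ=−ln(0.2620)/60.789=0.022 → t=0.207; u2·a0=0.1102·60.789=6.699; a1=1.230 < 6.699 ≤ a1+a2=22.062 → R2 fires; P=2 G=16 M=5
Draw 13: a1=0.820, a2=13.888, a3=0.472, a4=36.720, a5=0.866, a0=52.766; τ=−ln(0.0592)/52.766=0.054 → t=0.261; u2·a0=0.3994·52.766=21.075; a1+…+a3=15.180 < 21.075 ≤ a1+…+a4=51.900 → R4 fires; P=2 G=17 M=4
Draw 14: a1=0.820, a2=14.756, a3=0.472, a4=31.212, a5=0.866, a0=48.126; τ=−ln(0.2944)/48.126=0.025 → t=0.286 > T=0.28: stop.
At T=0.28: P=2 G=17 M=4; the largest is G.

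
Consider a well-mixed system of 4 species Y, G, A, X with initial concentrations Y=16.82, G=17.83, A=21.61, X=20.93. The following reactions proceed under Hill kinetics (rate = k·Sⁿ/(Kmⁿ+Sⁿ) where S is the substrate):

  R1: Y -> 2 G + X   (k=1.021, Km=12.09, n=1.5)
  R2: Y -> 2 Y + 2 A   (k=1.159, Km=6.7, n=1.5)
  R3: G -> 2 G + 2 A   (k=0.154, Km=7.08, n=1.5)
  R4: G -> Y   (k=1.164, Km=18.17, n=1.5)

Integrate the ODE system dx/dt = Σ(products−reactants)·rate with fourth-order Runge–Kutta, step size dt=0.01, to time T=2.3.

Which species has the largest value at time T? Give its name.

Dominant species at T: A

RK4 with dt=0.01: 230 steps to T=2.3. Trajectory (selected grid times):
t=0.00: Y=16.82 G=17.83 A=21.61 X=20.93
t=0.26: Y=17.05 G=18.04 A=22.16 X=21.10
t=0.51: Y=17.26 G=18.25 A=22.68 X=21.26
t=0.77: Y=17.49 G=18.47 A=23.24 X=21.42
t=1.02: Y=17.71 G=18.67 A=23.77 X=21.59
t=1.28: Y=17.94 G=18.89 A=24.32 X=21.76
t=1.53: Y=18.16 G=19.10 A=24.86 X=21.92
t=1.79: Y=18.39 G=19.32 A=25.42 X=22.09
t=2.04: Y=18.62 G=19.54 A=25.95 X=22.26
t=2.30: Y=18.85 G=19.76 A=26.52 X=22.44
At T=2.3: Y=18.85 G=19.76 A=26.52 X=22.44; the largest is A.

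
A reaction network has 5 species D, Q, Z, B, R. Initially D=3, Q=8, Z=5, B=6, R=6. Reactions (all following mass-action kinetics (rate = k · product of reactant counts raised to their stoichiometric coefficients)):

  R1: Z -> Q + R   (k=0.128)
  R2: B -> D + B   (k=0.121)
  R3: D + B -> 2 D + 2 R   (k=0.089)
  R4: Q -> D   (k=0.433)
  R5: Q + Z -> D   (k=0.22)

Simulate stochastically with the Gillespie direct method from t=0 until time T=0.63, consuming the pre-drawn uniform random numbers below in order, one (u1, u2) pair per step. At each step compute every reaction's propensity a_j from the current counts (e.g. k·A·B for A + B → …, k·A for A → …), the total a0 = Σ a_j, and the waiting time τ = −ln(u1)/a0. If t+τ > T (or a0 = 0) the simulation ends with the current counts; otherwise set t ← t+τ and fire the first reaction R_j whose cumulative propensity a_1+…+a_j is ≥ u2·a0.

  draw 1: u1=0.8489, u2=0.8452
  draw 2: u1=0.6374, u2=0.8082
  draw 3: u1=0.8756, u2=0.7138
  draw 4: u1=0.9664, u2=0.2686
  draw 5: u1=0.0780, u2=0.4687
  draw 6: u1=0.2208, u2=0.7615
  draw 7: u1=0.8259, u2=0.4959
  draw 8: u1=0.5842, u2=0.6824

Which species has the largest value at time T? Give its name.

Dominant species at T: R

t=0.000: D=3 Q=8 Z=5 B=6 R=6
Draw 1: a1=0.640, a2=0.726, a3=1.602, a4=3.464, a5=8.800, a0=15.232; τ=−ln(0.8489)/15.232=0.011 → t=0.011; u2·a0=0.8452·15.232=12.874; a1+…+a4=6.432 < 12.874 ≤ a1+…+a5=15.232 → R5 fires; D=4 Q=7 Z=4 B=6 R=6
Draw 2: a1=0.512, a2=0.726, a3=2.136, a4=3.031, a5=6.160, a0=12.565; τ=−ln(0.6374)/12.565=0.036 → t=0.047; u2·a0=0.8082·12.565=10.155; a1+…+a4=6.405 < 10.155 ≤ a1+…+a5=12.565 → R5 fires; D=5 Q=6 Z=3 B=6 R=6
Draw 3: a1=0.384, a2=0.726, a3=2.670, a4=2.598, a5=3.960, a0=10.338; τ=−ln(0.8756)/10.338=0.013 → t=0.059; u2·a0=0.7138·10.338=7.379; a1+…+a4=6.378 < 7.379 ≤ a1+…+a5=10.338 → R5 fires; D=6 Q=5 Z=2 B=6 R=6
Draw 4: a1=0.256, a2=0.726, a3=3.204, a4=2.165, a5=2.200, a0=8.551; τ=−ln(0.9664)/8.551=0.004 → t=0.063; u2·a0=0.2686·8.551=2.297; a1+a2=0.982 < 2.297 ≤ a1+…+a3=4.186 → R3 fires; D=7 Q=5 Z=2 B=5 R=8
Draw 5: a1=0.256, a2=0.605, a3=3.115, a4=2.165, a5=2.200, a0=8.341; τ=−ln(0.0780)/8.341=0.306 → t=0.369; u2·a0=0.4687·8.341=3.909; a1+a2=0.861 < 3.909 ≤ a1+…+a3=3.976 → R3 fires; D=8 Q=5 Z=2 B=4 R=10
Draw 6: a1=0.256, a2=0.484, a3=2.848, a4=2.165, a5=2.200, a0=7.953; τ=−ln(0.2208)/7.953=0.190 → t=0.559; u2·a0=0.7615·7.953=6.056; a1+…+a4=5.753 < 6.056 ≤ a1+…+a5=7.953 → R5 fires; D=9 Q=4 Z=1 B=4 R=10
Draw 7: a1=0.128, a2=0.484, a3=3.204, a4=1.732, a5=0.880, a0=6.428; τ=−ln(0.8259)/6.428=0.030 → t=0.589; u2·a0=0.4959·6.428=3.188; a1+a2=0.612 < 3.188 ≤ a1+…+a3=3.816 → R3 fires; D=10 Q=4 Z=1 B=3 R=12
Draw 8: a1=0.128, a2=0.363, a3=2.670, a4=1.732, a5=0.880, a0=5.773; τ=−ln(0.5842)/5.773=0.093 → t=0.682 > T=0.63: stop.
At T=0.63: D=10 Q=4 Z=1 B=3 R=12; the largest is R.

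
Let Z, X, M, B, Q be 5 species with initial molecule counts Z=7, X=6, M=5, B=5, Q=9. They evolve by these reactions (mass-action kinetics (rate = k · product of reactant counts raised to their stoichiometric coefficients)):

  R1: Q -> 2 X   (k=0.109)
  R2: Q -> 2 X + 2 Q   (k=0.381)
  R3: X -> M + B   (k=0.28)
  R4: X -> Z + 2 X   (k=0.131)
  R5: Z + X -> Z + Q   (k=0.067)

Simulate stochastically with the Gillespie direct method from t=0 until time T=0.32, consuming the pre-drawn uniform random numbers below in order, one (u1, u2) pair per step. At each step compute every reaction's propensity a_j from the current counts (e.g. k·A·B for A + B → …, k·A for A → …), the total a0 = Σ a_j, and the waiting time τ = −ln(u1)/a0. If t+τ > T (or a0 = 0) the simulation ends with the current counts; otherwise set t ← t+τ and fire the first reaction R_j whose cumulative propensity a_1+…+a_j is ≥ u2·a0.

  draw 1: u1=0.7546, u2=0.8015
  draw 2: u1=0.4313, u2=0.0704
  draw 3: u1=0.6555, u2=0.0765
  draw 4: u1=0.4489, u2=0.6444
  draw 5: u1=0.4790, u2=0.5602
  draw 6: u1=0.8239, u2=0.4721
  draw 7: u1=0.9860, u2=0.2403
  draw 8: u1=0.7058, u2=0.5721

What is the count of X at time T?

t=0.000: Z=7 X=6 M=5 B=5 Q=9
Draw 1: a1=0.981, a2=3.429, a3=1.680, a4=0.786, a5=2.814, a0=9.690; τ=−ln(0.7546)/9.690=0.029 → t=0.029; u2·a0=0.8015·9.690=7.767; a1+…+a4=6.876 < 7.767 ≤ a1+…+a5=9.690 → R5 fires; Z=7 X=5 M=5 B=5 Q=10
Draw 2: a1=1.090, a2=3.810, a3=1.400, a4=0.655, a5=2.345, a0=9.300; τ=−ln(0.4313)/9.300=0.090 → t=0.119; u2·a0=0.0704·9.300=0.655 ≤ a1=1.090 → R1 fires; Z=7 X=7 M=5 B=5 Q=9
Draw 3: a1=0.981, a2=3.429, a3=1.960, a4=0.917, a5=3.283, a0=10.570; τ=−ln(0.6555)/10.570=0.040 → t=0.159; u2·a0=0.0765·10.570=0.809 ≤ a1=0.981 → R1 fires; Z=7 X=9 M=5 B=5 Q=8
Draw 4: a1=0.872, a2=3.048, a3=2.520, a4=1.179, a5=4.221, a0=11.840; τ=−ln(0.4489)/11.840=0.068 → t=0.227; u2·a0=0.6444·11.840=7.630; a1+…+a4=7.619 < 7.630 ≤ a1+…+a5=11.840 → R5 fires; Z=7 X=8 M=5 B=5 Q=9
Draw 5: a1=0.981, a2=3.429, a3=2.240, a4=1.048, a5=3.752, a0=11.450; τ=−ln(0.4790)/11.450=0.064 → t=0.291; u2·a0=0.5602·11.450=6.414; a1+a2=4.410 < 6.414 ≤ a1+…+a3=6.650 → R3 fires; Z=7 X=7 M=6 B=6 Q=9
Draw 6: a1=0.981, a2=3.429, a3=1.960, a4=0.917, a5=3.283, a0=10.570; τ=−ln(0.8239)/10.570=0.018 → t=0.310; u2·a0=0.4721·10.570=4.990; a1+a2=4.410 < 4.990 ≤ a1+…+a3=6.370 → R3 fires; Z=7 X=6 M=7 B=7 Q=9
Draw 7: a1=0.981, a2=3.429, a3=1.680, a4=0.786, a5=2.814, a0=9.690; τ=−ln(0.9860)/9.690=0.001 → t=0.311; u2·a0=0.2403·9.690=2.329; a1=0.981 < 2.329 ≤ a1+a2=4.410 → R2 fires; Z=7 X=8 M=7 B=7 Q=10
Draw 8: a1=1.090, a2=3.810, a3=2.240, a4=1.048, a5=3.752, a0=11.940; τ=−ln(0.7058)/11.940=0.029 → t=0.340 > T=0.32: stop.
Read off X at T=0.32: 8

X at T = 8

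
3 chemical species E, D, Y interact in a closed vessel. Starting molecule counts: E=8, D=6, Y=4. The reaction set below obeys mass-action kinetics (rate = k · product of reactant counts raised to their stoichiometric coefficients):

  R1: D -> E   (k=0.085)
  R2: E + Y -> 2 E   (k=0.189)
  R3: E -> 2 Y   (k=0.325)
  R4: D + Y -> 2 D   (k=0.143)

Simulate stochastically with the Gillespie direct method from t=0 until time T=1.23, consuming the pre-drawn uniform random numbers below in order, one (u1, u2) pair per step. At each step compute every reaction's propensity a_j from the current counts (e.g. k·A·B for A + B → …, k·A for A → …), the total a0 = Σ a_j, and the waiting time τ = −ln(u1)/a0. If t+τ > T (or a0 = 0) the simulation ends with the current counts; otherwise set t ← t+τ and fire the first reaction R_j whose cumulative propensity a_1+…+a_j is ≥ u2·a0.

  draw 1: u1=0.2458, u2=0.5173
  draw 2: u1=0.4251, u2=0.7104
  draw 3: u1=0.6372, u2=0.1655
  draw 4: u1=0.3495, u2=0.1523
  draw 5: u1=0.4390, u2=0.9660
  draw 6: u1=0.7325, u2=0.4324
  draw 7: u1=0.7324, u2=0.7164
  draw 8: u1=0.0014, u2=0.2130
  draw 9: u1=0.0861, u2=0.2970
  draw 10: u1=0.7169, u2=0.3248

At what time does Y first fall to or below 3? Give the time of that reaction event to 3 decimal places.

Threshold first reached at t = 0.111

t=0.000: E=8 D=6 Y=4
Draw 1: a1=0.510, a2=6.048, a3=2.600, a4=3.432, a0=12.590; τ=−ln(0.2458)/12.590=0.111 → t=0.111; u2·a0=0.5173·12.590=6.513; a1=0.510 < 6.513 ≤ a1+a2=6.558 → R2 fires; E=9 D=6 Y=3
Draw 2: a1=0.510, a2=5.103, a3=2.925, a4=2.574, a0=11.112; τ=−ln(0.4251)/11.112=0.077 → t=0.188; u2·a0=0.7104·11.112=7.894; a1+a2=5.613 < 7.894 ≤ a1+…+a3=8.538 → R3 fires; E=8 D=6 Y=5
Draw 3: a1=0.510, a2=7.560, a3=2.600, a4=4.290, a0=14.960; τ=−ln(0.6372)/14.960=0.030 → t=0.219; u2·a0=0.1655·14.960=2.476; a1=0.510 < 2.476 ≤ a1+a2=8.070 → R2 fires; E=9 D=6 Y=4
Draw 4: a1=0.510, a2=6.804, a3=2.925, a4=3.432, a0=13.671; τ=−ln(0.3495)/13.671=0.077 → t=0.295; u2·a0=0.1523·13.671=2.082; a1=0.510 < 2.082 ≤ a1+a2=7.314 → R2 fires; E=10 D=6 Y=3
Draw 5: a1=0.510, a2=5.670, a3=3.250, a4=2.574, a0=12.004; τ=−ln(0.4390)/12.004=0.069 → t=0.364; u2·a0=0.9660·12.004=11.596; a1+…+a3=9.430 < 11.596 ≤ a1+…+a4=12.004 → R4 fires; E=10 D=7 Y=2
Draw 6: a1=0.595, a2=3.780, a3=3.250, a4=2.002, a0=9.627; τ=−ln(0.7325)/9.627=0.032 → t=0.396; u2·a0=0.4324·9.627=4.163; a1=0.595 < 4.163 ≤ a1+a2=4.375 → R2 fires; E=11 D=7 Y=1
Draw 7: a1=0.595, a2=2.079, a3=3.575, a4=1.001, a0=7.250; τ=−ln(0.7324)/7.250=0.043 → t=0.439; u2·a0=0.7164·7.250=5.194; a1+a2=2.674 < 5.194 ≤ a1+…+a3=6.249 → R3 fires; E=10 D=7 Y=3
Draw 8: a1=0.595, a2=5.670, a3=3.250, a4=3.003, a0=12.518; τ=−ln(0.0014)/12.518=0.525 → t=0.964; u2·a0=0.2130·12.518=2.666; a1=0.595 < 2.666 ≤ a1+a2=6.265 → R2 fires; E=11 D=7 Y=2
Draw 9: a1=0.595, a2=4.158, a3=3.575, a4=2.002, a0=10.330; τ=−ln(0.0861)/10.330=0.237 → t=1.202; u2·a0=0.2970·10.330=3.068; a1=0.595 < 3.068 ≤ a1+a2=4.753 → R2 fires; E=12 D=7 Y=1
Draw 10: a1=0.595, a2=2.268, a3=3.900, a4=1.001, a0=7.764; τ=−ln(0.7169)/7.764=0.043 → t=1.245 > T=1.23: stop.
Y first becomes ≤ 3 when it reaches 3 at the event at t=0.111.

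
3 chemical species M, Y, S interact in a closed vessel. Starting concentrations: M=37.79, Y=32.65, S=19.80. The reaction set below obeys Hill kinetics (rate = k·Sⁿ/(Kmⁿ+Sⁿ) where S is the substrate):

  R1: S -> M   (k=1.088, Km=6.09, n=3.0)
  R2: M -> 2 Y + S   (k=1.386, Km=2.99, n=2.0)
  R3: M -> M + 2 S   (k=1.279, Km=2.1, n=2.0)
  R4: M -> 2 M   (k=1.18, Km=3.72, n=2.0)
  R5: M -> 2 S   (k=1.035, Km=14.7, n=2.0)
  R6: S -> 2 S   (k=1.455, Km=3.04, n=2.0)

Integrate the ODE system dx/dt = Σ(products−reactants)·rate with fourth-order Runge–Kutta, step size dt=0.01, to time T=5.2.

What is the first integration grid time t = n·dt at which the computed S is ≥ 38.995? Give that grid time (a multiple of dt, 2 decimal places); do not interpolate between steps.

Threshold first reached at t = 3.16

RK4 with dt=0.01: 520 steps to T=5.2. Trajectory (selected grid times):
t=0.00: M=37.79 Y=32.65 S=19.80
t=0.58: M=37.76 Y=34.25 S=23.33
t=1.16: M=37.74 Y=35.85 S=26.86
t=1.73: M=37.73 Y=37.42 S=30.33
t=2.31: M=37.71 Y=39.01 S=33.86
t=2.89: M=37.70 Y=40.61 S=37.39
t=3.15: M=37.69 Y=41.33 S=38.97
t=3.16: M=37.69 Y=41.35 S=39.03
t=3.47: M=37.68 Y=42.21 S=40.92
t=4.04: M=37.67 Y=43.78 S=44.39
t=4.62: M=37.66 Y=45.38 S=47.92
t=5.20: M=37.65 Y=46.97 S=51.45
S(3.15)=38.972 < 38.995 but S(3.16)=39.033 ≥ 38.995, so the first grid time is t=3.16.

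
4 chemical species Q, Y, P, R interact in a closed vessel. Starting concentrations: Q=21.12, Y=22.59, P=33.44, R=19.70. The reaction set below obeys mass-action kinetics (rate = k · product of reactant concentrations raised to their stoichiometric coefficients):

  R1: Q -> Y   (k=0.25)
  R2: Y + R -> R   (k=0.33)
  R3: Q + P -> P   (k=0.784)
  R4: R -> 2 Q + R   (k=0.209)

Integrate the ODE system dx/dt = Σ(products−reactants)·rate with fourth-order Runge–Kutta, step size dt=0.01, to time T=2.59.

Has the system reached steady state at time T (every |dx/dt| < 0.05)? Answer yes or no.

RK4 with dt=0.01: 259 steps to T=2.59. Trajectory (selected grid times):
t=0.00: Q=21.12 Y=22.59 P=33.44 R=19.70
t=0.29: Q=0.32 Y=3.48 P=33.44 R=19.70
t=0.58: Q=0.31 Y=0.54 P=33.44 R=19.70
t=0.86: Q=0.31 Y=0.10 P=33.44 R=19.70
t=1.15: Q=0.31 Y=0.02 P=33.44 R=19.70
t=1.44: Q=0.31 Y=0.01 P=33.44 R=19.70
t=1.73: Q=0.31 Y=0.01 P=33.44 R=19.70
t=2.01: Q=0.31 Y=0.01 P=33.44 R=19.70
t=2.30: Q=0.31 Y=0.01 P=33.44 R=19.70
t=2.59: Q=0.31 Y=0.01 P=33.44 R=19.70
Rates at T: R1=0.0778, R2=0.0778, R3=8.1568, R4=4.1173
dx/dt at T (Σ net stoichiometry × rate): Q=-0.0000, Y=-0.0000, P=+0.0000, R=+0.0000
Largest |dx/dt| is |-0.0000| (Y) < 0.05 → steady.

Steady state at T: yes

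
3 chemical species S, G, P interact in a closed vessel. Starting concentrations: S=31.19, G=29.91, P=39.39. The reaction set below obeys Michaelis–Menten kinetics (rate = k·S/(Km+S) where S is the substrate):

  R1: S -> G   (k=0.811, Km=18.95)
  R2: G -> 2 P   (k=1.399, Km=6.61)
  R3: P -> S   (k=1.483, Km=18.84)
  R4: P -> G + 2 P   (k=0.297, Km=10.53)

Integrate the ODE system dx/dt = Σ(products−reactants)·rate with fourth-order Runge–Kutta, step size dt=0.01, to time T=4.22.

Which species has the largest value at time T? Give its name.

Dominant species at T: P

RK4 with dt=0.01: 422 steps to T=4.22. Trajectory (selected grid times):
t=0.00: S=31.19 G=29.91 P=39.39
t=0.47: S=31.43 G=29.72 P=40.10
t=0.94: S=31.66 G=29.53 P=40.81
t=1.41: S=31.90 G=29.34 P=41.52
t=1.88: S=32.14 G=29.16 P=42.22
t=2.34: S=32.38 G=28.98 P=42.91
t=2.81: S=32.63 G=28.80 P=43.61
t=3.28: S=32.87 G=28.62 P=44.30
t=3.75: S=33.12 G=28.44 P=44.99
t=4.22: S=33.37 G=28.26 P=45.68
At T=4.22: S=33.37 G=28.26 P=45.68; the largest is P.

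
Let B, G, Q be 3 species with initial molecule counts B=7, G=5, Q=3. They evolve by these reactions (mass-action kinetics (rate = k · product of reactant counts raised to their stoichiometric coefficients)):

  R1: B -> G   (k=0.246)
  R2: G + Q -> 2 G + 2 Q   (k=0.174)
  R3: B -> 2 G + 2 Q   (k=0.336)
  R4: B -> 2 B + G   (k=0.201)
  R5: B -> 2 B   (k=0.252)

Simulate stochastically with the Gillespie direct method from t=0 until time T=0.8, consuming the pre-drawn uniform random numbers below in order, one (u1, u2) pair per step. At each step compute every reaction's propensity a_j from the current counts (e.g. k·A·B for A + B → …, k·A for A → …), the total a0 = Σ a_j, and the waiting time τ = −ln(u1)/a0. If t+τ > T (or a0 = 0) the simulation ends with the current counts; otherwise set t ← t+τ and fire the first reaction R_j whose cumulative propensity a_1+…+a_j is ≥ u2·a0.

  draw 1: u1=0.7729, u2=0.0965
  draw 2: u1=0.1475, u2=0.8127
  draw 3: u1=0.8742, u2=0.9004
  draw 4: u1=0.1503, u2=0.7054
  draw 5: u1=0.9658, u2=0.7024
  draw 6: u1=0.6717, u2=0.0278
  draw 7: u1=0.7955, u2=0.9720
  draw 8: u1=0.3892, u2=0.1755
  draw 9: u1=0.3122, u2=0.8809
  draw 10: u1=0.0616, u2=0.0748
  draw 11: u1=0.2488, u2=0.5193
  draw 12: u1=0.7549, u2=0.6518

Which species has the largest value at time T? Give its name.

Dominant species at T: G

t=0.000: B=7 G=5 Q=3
Draw 1: a1=1.722, a2=2.610, a3=2.352, a4=1.407, a5=1.764, a0=9.855; τ=−ln(0.7729)/9.855=0.026 → t=0.026; u2·a0=0.0965·9.855=0.951 ≤ a1=1.722 → R1 fires; B=6 G=6 Q=3
Draw 2: a1=1.476, a2=3.132, a3=2.016, a4=1.206, a5=1.512, a0=9.342; τ=−ln(0.1475)/9.342=0.205 → t=0.231; u2·a0=0.8127·9.342=7.592; a1+…+a3=6.624 < 7.592 ≤ a1+…+a4=7.830 → R4 fires; B=7 G=7 Q=3
Draw 3: a1=1.722, a2=3.654, a3=2.352, a4=1.407, a5=1.764, a0=10.899; τ=−ln(0.8742)/10.899=0.012 → t=0.243; u2·a0=0.9004·10.899=9.813; a1+…+a4=9.135 < 9.813 ≤ a1+…+a5=10.899 → R5 fires; B=8 G=7 Q=3
Draw 4: a1=1.968, a2=3.654, a3=2.688, a4=1.608, a5=2.016, a0=11.934; τ=−ln(0.1503)/11.934=0.159 → t=0.402; u2·a0=0.7054·11.934=8.418; a1+…+a3=8.310 < 8.418 ≤ a1+…+a4=9.918 → R4 fires; B=9 G=8 Q=3
Draw 5: a1=2.214, a2=4.176, a3=3.024, a4=1.809, a5=2.268, a0=13.491; τ=−ln(0.9658)/13.491=0.003 → t=0.405; u2·a0=0.7024·13.491=9.476; a1+…+a3=9.414 < 9.476 ≤ a1+…+a4=11.223 → R4 fires; B=10 G=9 Q=3
Draw 6: a1=2.460, a2=4.698, a3=3.360, a4=2.010, a5=2.520, a0=15.048; τ=−ln(0.6717)/15.048=0.026 → t=0.431; u2·a0=0.0278·15.048=0.418 ≤ a1=2.460 → R1 fires; B=9 G=10 Q=3
Draw 7: a1=2.214, a2=5.220, a3=3.024, a4=1.809, a5=2.268, a0=14.535; τ=−ln(0.7955)/14.535=0.016 → t=0.447; u2·a0=0.9720·14.535=14.128; a1+…+a4=12.267 < 14.128 ≤ a1+…+a5=14.535 → R5 fires; B=10 G=10 Q=3
Draw 8: a1=2.460, a2=5.220, a3=3.360, a4=2.010, a5=2.520, a0=15.570; τ=−ln(0.3892)/15.570=0.061 → t=0.508; u2·a0=0.1755·15.570=2.733; a1=2.460 < 2.733 ≤ a1+a2=7.680 → R2 fires; B=10 G=11 Q=4
Draw 9: a1=2.460, a2=7.656, a3=3.360, a4=2.010, a5=2.520, a0=18.006; τ=−ln(0.3122)/18.006=0.065 → t=0.572; u2·a0=0.8809·18.006=15.861; a1+…+a4=15.486 < 15.861 ≤ a1+…+a5=18.006 → R5 fires; B=11 G=11 Q=4
Draw 10: a1=2.706, a2=7.656, a3=3.696, a4=2.211, a5=2.772, a0=19.041; τ=−ln(0.0616)/19.041=0.146 → t=0.719; u2·a0=0.0748·19.041=1.424 ≤ a1=2.706 → R1 fires; B=10 G=12 Q=4
Draw 11: a1=2.460, a2=8.352, a3=3.360, a4=2.010, a5=2.520, a0=18.702; τ=−ln(0.2488)/18.702=0.074 → t=0.793; u2·a0=0.5193·18.702=9.712; a1=2.460 < 9.712 ≤ a1+a2=10.812 → R2 fires; B=10 G=13 Q=5
Draw 12: a1=2.460, a2=11.310, a3=3.360, a4=2.010, a5=2.520, a0=21.660; τ=−ln(0.7549)/21.660=0.013 → t=0.806 > T=0.8: stop.
At T=0.8: B=10 G=13 Q=5; the largest is G.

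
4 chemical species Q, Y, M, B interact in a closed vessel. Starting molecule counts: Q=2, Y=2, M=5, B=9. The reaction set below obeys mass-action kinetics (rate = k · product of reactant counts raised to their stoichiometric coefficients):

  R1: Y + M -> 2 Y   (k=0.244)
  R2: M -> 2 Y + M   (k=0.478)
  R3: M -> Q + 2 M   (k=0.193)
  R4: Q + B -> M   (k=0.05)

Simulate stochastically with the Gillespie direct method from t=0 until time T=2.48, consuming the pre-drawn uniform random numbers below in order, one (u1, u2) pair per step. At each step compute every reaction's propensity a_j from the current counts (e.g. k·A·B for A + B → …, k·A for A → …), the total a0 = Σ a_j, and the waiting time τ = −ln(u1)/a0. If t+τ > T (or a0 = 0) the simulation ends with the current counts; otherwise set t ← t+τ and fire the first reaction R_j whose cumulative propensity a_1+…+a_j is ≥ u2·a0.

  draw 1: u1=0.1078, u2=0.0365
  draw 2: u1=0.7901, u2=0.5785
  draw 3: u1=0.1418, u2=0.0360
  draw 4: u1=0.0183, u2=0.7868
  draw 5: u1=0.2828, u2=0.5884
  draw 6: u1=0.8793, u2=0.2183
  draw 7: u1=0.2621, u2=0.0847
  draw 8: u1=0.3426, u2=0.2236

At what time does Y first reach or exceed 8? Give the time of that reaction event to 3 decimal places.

t=0.000: Q=2 Y=2 M=5 B=9
Draw 1: a1=2.440, a2=2.390, a3=0.965, a4=0.900, a0=6.695; τ=−ln(0.1078)/6.695=0.333 → t=0.333; u2·a0=0.0365·6.695=0.244 ≤ a1=2.440 → R1 fires; Q=2 Y=3 M=4 B=9
Draw 2: a1=2.928, a2=1.912, a3=0.772, a4=0.900, a0=6.512; τ=−ln(0.7901)/6.512=0.036 → t=0.369; u2·a0=0.5785·6.512=3.767; a1=2.928 < 3.767 ≤ a1+a2=4.840 → R2 fires; Q=2 Y=5 M=4 B=9
Draw 3: a1=4.880, a2=1.912, a3=0.772, a4=0.900, a0=8.464; τ=−ln(0.1418)/8.464=0.231 → t=0.600; u2·a0=0.0360·8.464=0.305 ≤ a1=4.880 → R1 fires; Q=2 Y=6 M=3 B=9
Draw 4: a1=4.392, a2=1.434, a3=0.579, a4=0.900, a0=7.305; τ=−ln(0.0183)/7.305=0.548 → t=1.147; u2·a0=0.7868·7.305=5.748; a1=4.392 < 5.748 ≤ a1+a2=5.826 → R2 fires; Q=2 Y=8 M=3 B=9
Draw 5: a1=5.856, a2=1.434, a3=0.579, a4=0.900, a0=8.769; τ=−ln(0.2828)/8.769=0.144 → t=1.291; u2·a0=0.5884·8.769=5.160 ≤ a1=5.856 → R1 fires; Q=2 Y=9 M=2 B=9
Draw 6: a1=4.392, a2=0.956, a3=0.386, a4=0.900, a0=6.634; τ=−ln(0.8793)/6.634=0.019 → t=1.311; u2·a0=0.2183·6.634=1.448 ≤ a1=4.392 → R1 fires; Q=2 Y=10 M=1 B=9
Draw 7: a1=2.440, a2=0.478, a3=0.193, a4=0.900, a0=4.011; τ=−ln(0.2621)/4.011=0.334 → t=1.645; u2·a0=0.0847·4.011=0.340 ≤ a1=2.440 → R1 fires; Q=2 Y=11 M=0 B=9
Draw 8: a1=0.000, a2=0.000, a3=0.000, a4=0.900, a0=0.900; τ=−ln(0.3426)/0.900=1.190 → t=2.835 > T=2.48: stop.
Y first becomes ≥ 8 when it reaches 8 at the event at t=1.147.

Threshold first reached at t = 1.147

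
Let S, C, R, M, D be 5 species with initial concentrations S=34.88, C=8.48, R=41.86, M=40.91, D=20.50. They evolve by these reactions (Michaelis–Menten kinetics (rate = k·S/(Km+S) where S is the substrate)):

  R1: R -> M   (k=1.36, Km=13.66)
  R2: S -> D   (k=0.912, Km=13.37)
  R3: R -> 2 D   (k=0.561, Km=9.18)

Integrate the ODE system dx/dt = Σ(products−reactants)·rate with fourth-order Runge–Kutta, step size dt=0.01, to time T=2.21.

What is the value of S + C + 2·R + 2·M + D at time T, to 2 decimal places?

Check how each reaction changes W = S + C + 2·R + 2·M + D (weight of products minus weight of reactants):
R1: R -> M: (2·1) − (2·1) = 2 − 2 = 0
R2: S -> D: (1·1) − (1·1) = 1 − 1 = 0
R3: R -> 2 D: (1·2) − (2·1) = 2 − 2 = 0
Every reaction leaves W unchanged, so W is conserved and no simulation is needed: W(T) = W(0) = 34.88 + 8.48 + 2·41.86 + 2·40.91 + 20.50 = 229.40

Value at T = 229.40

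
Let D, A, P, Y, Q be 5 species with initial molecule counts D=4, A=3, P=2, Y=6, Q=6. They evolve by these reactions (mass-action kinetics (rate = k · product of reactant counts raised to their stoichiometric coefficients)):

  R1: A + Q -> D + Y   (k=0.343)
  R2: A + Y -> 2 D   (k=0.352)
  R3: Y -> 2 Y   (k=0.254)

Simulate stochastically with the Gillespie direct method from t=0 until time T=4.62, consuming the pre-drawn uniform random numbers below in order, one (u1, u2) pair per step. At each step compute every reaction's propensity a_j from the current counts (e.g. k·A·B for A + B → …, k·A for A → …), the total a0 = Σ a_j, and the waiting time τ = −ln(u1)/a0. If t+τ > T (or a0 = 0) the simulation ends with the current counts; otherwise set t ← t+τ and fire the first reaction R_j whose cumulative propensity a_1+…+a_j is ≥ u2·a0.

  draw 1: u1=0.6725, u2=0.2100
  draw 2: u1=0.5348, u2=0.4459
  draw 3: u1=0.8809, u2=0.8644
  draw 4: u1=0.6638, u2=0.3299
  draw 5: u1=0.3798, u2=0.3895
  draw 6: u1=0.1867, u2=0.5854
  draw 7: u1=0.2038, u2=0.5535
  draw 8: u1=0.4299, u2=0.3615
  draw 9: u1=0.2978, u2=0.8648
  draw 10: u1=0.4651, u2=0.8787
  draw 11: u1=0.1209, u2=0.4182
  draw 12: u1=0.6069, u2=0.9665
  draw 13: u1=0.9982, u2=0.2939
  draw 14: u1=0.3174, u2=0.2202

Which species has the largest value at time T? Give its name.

Dominant species at T: Y

t=0.000: D=4 A=3 P=2 Y=6 Q=6
Draw 1: a1=6.174, a2=6.336, a3=1.524, a0=14.034; τ=−ln(0.6725)/14.034=0.028 → t=0.028; u2·a0=0.2100·14.034=2.947 ≤ a1=6.174 → R1 fires; D=5 A=2 P=2 Y=7 Q=5
Draw 2: a1=3.430, a2=4.928, a3=1.778, a0=10.136; τ=−ln(0.5348)/10.136=0.062 → t=0.090; u2·a0=0.4459·10.136=4.520; a1=3.430 < 4.520 ≤ a1+a2=8.358 → R2 fires; D=7 A=1 P=2 Y=6 Q=5
Draw 3: a1=1.715, a2=2.112, a3=1.524, a0=5.351; τ=−ln(0.8809)/5.351=0.024 → t=0.114; u2·a0=0.8644·5.351=4.625; a1+a2=3.827 < 4.625 ≤ a1+…+a3=5.351 → R3 fires; D=7 A=1 P=2 Y=7 Q=5
Draw 4: a1=1.715, a2=2.464, a3=1.778, a0=5.957; τ=−ln(0.6638)/5.957=0.069 → t=0.183; u2·a0=0.3299·5.957=1.965; a1=1.715 < 1.965 ≤ a1+a2=4.179 → R2 fires; D=9 A=0 P=2 Y=6 Q=5
Draw 5: a1=0.000, a2=0.000, a3=1.524, a0=1.524; τ=−ln(0.3798)/1.524=0.635 → t=0.818; u2·a0=0.3895·1.524=0.594; a1+a2=0.000 < 0.594 ≤ a1+…+a3=1.524 → R3 fires; D=9 A=0 P=2 Y=7 Q=5
Draw 6: a1=0.000, a2=0.000, a3=1.778, a0=1.778; τ=−ln(0.1867)/1.778=0.944 → t=1.762; u2·a0=0.5854·1.778=1.041; a1+a2=0.000 < 1.041 ≤ a1+…+a3=1.778 → R3 fires; D=9 A=0 P=2 Y=8 Q=5
Draw 7: a1=0.000, a2=0.000, a3=2.032, a0=2.032; τ=−ln(0.2038)/2.032=0.783 → t=2.544; u2·a0=0.5535·2.032=1.125; a1+a2=0.000 < 1.125 ≤ a1+…+a3=2.032 → R3 fires; D=9 A=0 P=2 Y=9 Q=5
Draw 8: a1=0.000, a2=0.000, a3=2.286, a0=2.286; τ=−ln(0.4299)/2.286=0.369 → t=2.914; u2·a0=0.3615·2.286=0.826; a1+a2=0.000 < 0.826 ≤ a1+…+a3=2.286 → R3 fires; D=9 A=0 P=2 Y=10 Q=5
Draw 9: a1=0.000, a2=0.000, a3=2.540, a0=2.540; τ=−ln(0.2978)/2.540=0.477 → t=3.391; u2·a0=0.8648·2.540=2.197; a1+a2=0.000 < 2.197 ≤ a1+…+a3=2.540 → R3 fires; D=9 A=0 P=2 Y=11 Q=5
Draw 10: a1=0.000, a2=0.000, a3=2.794, a0=2.794; τ=−ln(0.4651)/2.794=0.274 → t=3.665; u2·a0=0.8787·2.794=2.455; a1+a2=0.000 < 2.455 ≤ a1+…+a3=2.794 → R3 fires; D=9 A=0 P=2 Y=12 Q=5
Draw 11: a1=0.000, a2=0.000, a3=3.048, a0=3.048; τ=−ln(0.1209)/3.048=0.693 → t=4.358; u2·a0=0.4182·3.048=1.275; a1+a2=0.000 < 1.275 ≤ a1+…+a3=3.048 → R3 fires; D=9 A=0 P=2 Y=13 Q=5
Draw 12: a1=0.000, a2=0.000, a3=3.302, a0=3.302; τ=−ln(0.6069)/3.302=0.151 → t=4.509; u2·a0=0.9665·3.302=3.191; a1+a2=0.000 < 3.191 ≤ a1+…+a3=3.302 → R3 fires; D=9 A=0 P=2 Y=14 Q=5
Draw 13: a1=0.000, a2=0.000, a3=3.556, a0=3.556; τ=−ln(0.9982)/3.556=0.001 → t=4.510; u2·a0=0.2939·3.556=1.045; a1+a2=0.000 < 1.045 ≤ a1+…+a3=3.556 → R3 fires; D=9 A=0 P=2 Y=15 Q=5
Draw 14: a1=0.000, a2=0.000, a3=3.810, a0=3.810; τ=−ln(0.3174)/3.810=0.301 → t=4.811 > T=4.62: stop.
At T=4.62: D=9 A=0 P=2 Y=15 Q=5; the largest is Y.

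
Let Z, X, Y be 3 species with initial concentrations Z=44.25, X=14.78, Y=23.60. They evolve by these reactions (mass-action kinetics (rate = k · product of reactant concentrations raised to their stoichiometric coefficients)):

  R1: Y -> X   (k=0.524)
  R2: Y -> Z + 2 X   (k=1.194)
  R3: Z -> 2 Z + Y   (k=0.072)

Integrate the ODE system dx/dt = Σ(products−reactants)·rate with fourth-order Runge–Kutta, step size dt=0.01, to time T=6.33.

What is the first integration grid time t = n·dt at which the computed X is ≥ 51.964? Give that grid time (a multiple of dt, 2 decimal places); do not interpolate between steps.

RK4 with dt=0.01: 633 steps to T=6.33. Trajectory (selected grid times):
t=0.00: Z=44.25 X=14.78 Y=23.60
t=0.70: Z=59.12 X=44.58 Y=8.67
t=1.05: Z=63.66 X=51.87 Y=5.92
t=1.06: Z=63.77 X=52.04 Y=5.87
t=1.41: Z=67.56 X=57.22 Y=4.46
t=2.11: Z=74.33 X=65.02 Y=3.44
t=2.81: Z=81.04 X=71.84 Y=3.33
t=3.52: Z=88.25 X=78.88 Y=3.50
t=4.22: Z=95.93 X=86.29 Y=3.77
t=4.92: Z=104.25 X=94.29 Y=4.09
t=5.63: Z=113.43 X=103.11 Y=4.45
t=6.33: Z=123.27 X=112.57 Y=4.83
X(1.05)=51.865 < 51.964 but X(1.06)=52.037 ≥ 51.964, so the first grid time is t=1.06.

Threshold first reached at t = 1.06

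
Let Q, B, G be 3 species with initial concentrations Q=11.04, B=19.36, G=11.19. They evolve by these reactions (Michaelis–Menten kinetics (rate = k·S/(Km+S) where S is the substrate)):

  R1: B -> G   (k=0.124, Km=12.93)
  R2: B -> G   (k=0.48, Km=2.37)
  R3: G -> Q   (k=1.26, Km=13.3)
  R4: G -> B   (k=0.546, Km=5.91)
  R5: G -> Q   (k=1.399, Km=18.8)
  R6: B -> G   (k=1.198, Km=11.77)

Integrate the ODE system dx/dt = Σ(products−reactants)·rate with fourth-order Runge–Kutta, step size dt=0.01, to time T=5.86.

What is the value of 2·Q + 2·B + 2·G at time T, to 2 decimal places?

Check how each reaction changes W = 2·Q + 2·B + 2·G (weight of products minus weight of reactants):
R1: B -> G: (2·1) − (2·1) = 2 − 2 = 0
R2: B -> G: (2·1) − (2·1) = 2 − 2 = 0
R3: G -> Q: (2·1) − (2·1) = 2 − 2 = 0
R4: G -> B: (2·1) − (2·1) = 2 − 2 = 0
R5: G -> Q: (2·1) − (2·1) = 2 − 2 = 0
R6: B -> G: (2·1) − (2·1) = 2 − 2 = 0
Every reaction leaves W unchanged, so W is conserved and no simulation is needed: W(T) = W(0) = 2·11.04 + 2·19.36 + 2·11.19 = 83.18

Value at T = 83.18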